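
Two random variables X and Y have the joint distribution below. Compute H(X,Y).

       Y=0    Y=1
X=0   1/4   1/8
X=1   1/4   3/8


H(X,Y) = -Σ p(x,y) log₂ p(x,y)
  p(0,0)=1/4: -0.2500 × log₂(0.2500) = 0.5000
  p(0,1)=1/8: -0.1250 × log₂(0.1250) = 0.3750
  p(1,0)=1/4: -0.2500 × log₂(0.2500) = 0.5000
  p(1,1)=3/8: -0.3750 × log₂(0.3750) = 0.5306
H(X,Y) = 1.9056 bits


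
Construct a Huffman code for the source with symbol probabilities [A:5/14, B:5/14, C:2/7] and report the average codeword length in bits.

Huffman tree construction:
Combine smallest probabilities repeatedly
Resulting codes:
  A: 11 (length 2)
  B: 0 (length 1)
  C: 10 (length 2)
Average length = Σ p(s) × length(s) = 1.6429 bits


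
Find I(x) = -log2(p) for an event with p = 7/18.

Information content I(x) = -log₂(p(x))
I = -log₂(7/18) = -log₂(0.3889)
I = 1.3626 bits


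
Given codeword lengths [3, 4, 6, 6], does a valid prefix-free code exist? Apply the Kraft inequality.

Kraft inequality: Σ 2^(-l_i) ≤ 1 for prefix-free code
Calculating: 2^(-3) + 2^(-4) + 2^(-6) + 2^(-6)
= 0.125 + 0.0625 + 0.015625 + 0.015625
= 0.2188
Since 0.2188 ≤ 1, prefix-free code exists


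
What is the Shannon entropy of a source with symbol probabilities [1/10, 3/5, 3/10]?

H(X) = -Σ p(x) log₂ p(x)
  -1/10 × log₂(1/10) = 0.3322
  -3/5 × log₂(3/5) = 0.4422
  -3/10 × log₂(3/10) = 0.5211
H(X) = 1.2955 bits


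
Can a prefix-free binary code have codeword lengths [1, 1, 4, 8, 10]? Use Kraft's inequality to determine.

Kraft inequality: Σ 2^(-l_i) ≤ 1 for prefix-free code
Calculating: 2^(-1) + 2^(-1) + 2^(-4) + 2^(-8) + 2^(-10)
= 0.5 + 0.5 + 0.0625 + 0.00390625 + 0.0009765625
= 1.0674
Since 1.0674 > 1, prefix-free code does not exist


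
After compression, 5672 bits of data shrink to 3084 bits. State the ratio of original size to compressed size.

Compression ratio = Original / Compressed
= 5672 / 3084 = 1.84:1


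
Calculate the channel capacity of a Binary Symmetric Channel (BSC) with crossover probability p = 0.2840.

For BSC with error probability p:
C = 1 - H(p) where H(p) is binary entropy
H(0.2840) = -0.2840 × log₂(0.2840) - 0.7160 × log₂(0.7160)
H(p) = 0.8608
C = 1 - 0.8608 = 0.1392 bits/use


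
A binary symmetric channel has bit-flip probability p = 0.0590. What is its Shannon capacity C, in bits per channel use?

For BSC with error probability p:
C = 1 - H(p) where H(p) is binary entropy
H(0.0590) = -0.0590 × log₂(0.0590) - 0.9410 × log₂(0.9410)
H(p) = 0.3235
C = 1 - 0.3235 = 0.6765 bits/use


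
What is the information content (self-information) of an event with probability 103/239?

Information content I(x) = -log₂(p(x))
I = -log₂(103/239) = -log₂(0.4310)
I = 1.2144 bits


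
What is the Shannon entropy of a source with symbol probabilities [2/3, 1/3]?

H(X) = -Σ p(x) log₂ p(x)
  -2/3 × log₂(2/3) = 0.3900
  -1/3 × log₂(1/3) = 0.5283
H(X) = 0.9183 bits


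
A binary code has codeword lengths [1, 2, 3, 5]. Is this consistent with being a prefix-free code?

Kraft inequality: Σ 2^(-l_i) ≤ 1 for prefix-free code
Calculating: 2^(-1) + 2^(-2) + 2^(-3) + 2^(-5)
= 0.5 + 0.25 + 0.125 + 0.03125
= 0.9062
Since 0.9062 ≤ 1, prefix-free code exists


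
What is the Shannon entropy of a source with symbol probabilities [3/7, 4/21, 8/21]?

H(X) = -Σ p(x) log₂ p(x)
  -3/7 × log₂(3/7) = 0.5239
  -4/21 × log₂(4/21) = 0.4557
  -8/21 × log₂(8/21) = 0.5304
H(X) = 1.5100 bits


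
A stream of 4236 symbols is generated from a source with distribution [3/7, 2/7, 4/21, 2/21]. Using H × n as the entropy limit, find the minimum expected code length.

Entropy H = 1.8190 bits/symbol
Minimum bits = H × n = 1.8190 × 4236
= 7705.40 bits


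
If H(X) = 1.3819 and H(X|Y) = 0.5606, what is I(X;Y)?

I(X;Y) = H(X) - H(X|Y)
I(X;Y) = 1.3819 - 0.5606 = 0.8213 bits


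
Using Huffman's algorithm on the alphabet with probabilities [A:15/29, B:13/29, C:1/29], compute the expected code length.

Huffman tree construction:
Combine smallest probabilities repeatedly
Resulting codes:
  A: 1 (length 1)
  B: 01 (length 2)
  C: 00 (length 2)
Average length = Σ p(s) × length(s) = 1.4828 bits


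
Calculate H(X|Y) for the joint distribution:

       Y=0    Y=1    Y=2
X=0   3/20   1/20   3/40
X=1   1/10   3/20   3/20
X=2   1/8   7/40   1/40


H(X|Y) = Σ_y p(y) H(X|Y=y)
  p(Y=0) = 3/8, H(X|Y=0) = 1.5656
  p(Y=1) = 3/8, H(X|Y=1) = 1.4295
  p(Y=2) = 1/4, H(X|Y=2) = 1.2955
H(X|Y) = 0.3750×1.5656 + 0.3750×1.4295 + 0.2500×1.2955 = 1.4470 bits


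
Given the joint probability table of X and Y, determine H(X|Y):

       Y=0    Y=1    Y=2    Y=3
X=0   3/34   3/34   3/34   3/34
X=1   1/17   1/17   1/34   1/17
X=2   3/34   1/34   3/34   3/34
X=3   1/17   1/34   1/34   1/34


H(X|Y) = Σ_y p(y) H(X|Y=y)
  p(Y=0) = 5/17, H(X|Y=0) = 1.9710
  p(Y=1) = 7/34, H(X|Y=1) = 1.8424
  p(Y=2) = 4/17, H(X|Y=2) = 1.8113
  p(Y=3) = 9/34, H(X|Y=3) = 1.8911
H(X|Y) = 0.2941×1.9710 + 0.2059×1.8424 + 0.2353×1.8113 + 0.2647×1.8911 = 1.8858 bits


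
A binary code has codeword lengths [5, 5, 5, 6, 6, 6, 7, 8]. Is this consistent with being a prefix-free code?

Kraft inequality: Σ 2^(-l_i) ≤ 1 for prefix-free code
Calculating: 2^(-5) + 2^(-5) + 2^(-5) + 2^(-6) + 2^(-6) + 2^(-6) + 2^(-7) + 2^(-8)
= 0.03125 + 0.03125 + 0.03125 + 0.015625 + 0.015625 + 0.015625 + 0.0078125 + 0.00390625
= 0.1523
Since 0.1523 ≤ 1, prefix-free code exists


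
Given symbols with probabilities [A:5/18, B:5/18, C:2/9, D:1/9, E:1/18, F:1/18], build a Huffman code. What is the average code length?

Huffman tree construction:
Combine smallest probabilities repeatedly
Resulting codes:
  A: 10 (length 2)
  B: 11 (length 2)
  C: 00 (length 2)
  D: 010 (length 3)
  E: 0110 (length 4)
  F: 0111 (length 4)
Average length = Σ p(s) × length(s) = 2.3333 bits


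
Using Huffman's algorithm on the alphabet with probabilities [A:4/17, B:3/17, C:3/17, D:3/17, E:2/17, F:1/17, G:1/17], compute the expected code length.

Huffman tree construction:
Combine smallest probabilities repeatedly
Resulting codes:
  A: 01 (length 2)
  B: 110 (length 3)
  C: 111 (length 3)
  D: 00 (length 2)
  E: 100 (length 3)
  F: 1010 (length 4)
  G: 1011 (length 4)
Average length = Σ p(s) × length(s) = 2.7059 bits


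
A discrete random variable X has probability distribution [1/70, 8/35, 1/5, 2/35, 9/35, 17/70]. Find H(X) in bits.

H(X) = -Σ p(x) log₂ p(x)
  -1/70 × log₂(1/70) = 0.0876
  -8/35 × log₂(8/35) = 0.4867
  -1/5 × log₂(1/5) = 0.4644
  -2/35 × log₂(2/35) = 0.2360
  -9/35 × log₂(9/35) = 0.5038
  -17/70 × log₂(17/70) = 0.4959
H(X) = 2.2743 bits


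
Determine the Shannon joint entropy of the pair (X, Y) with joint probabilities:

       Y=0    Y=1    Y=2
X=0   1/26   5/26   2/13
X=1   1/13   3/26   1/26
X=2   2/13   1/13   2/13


H(X,Y) = -Σ p(x,y) log₂ p(x,y)
  p(0,0)=1/26: -0.0385 × log₂(0.0385) = 0.1808
  p(0,1)=5/26: -0.1923 × log₂(0.1923) = 0.4574
  p(0,2)=2/13: -0.1538 × log₂(0.1538) = 0.4155
  p(1,0)=1/13: -0.0769 × log₂(0.0769) = 0.2846
  p(1,1)=3/26: -0.1154 × log₂(0.1154) = 0.3595
  p(1,2)=1/26: -0.0385 × log₂(0.0385) = 0.1808
  p(2,0)=2/13: -0.1538 × log₂(0.1538) = 0.4155
  p(2,1)=1/13: -0.0769 × log₂(0.0769) = 0.2846
  p(2,2)=2/13: -0.1538 × log₂(0.1538) = 0.4155
H(X,Y) = 2.9941 bits


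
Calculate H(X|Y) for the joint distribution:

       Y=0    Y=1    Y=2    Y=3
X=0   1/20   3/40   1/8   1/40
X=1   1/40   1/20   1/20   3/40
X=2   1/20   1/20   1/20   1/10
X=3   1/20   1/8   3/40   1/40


H(X|Y) = Σ_y p(y) H(X|Y=y)
  p(Y=0) = 7/40, H(X|Y=0) = 1.9502
  p(Y=1) = 3/10, H(X|Y=1) = 1.8879
  p(Y=2) = 3/10, H(X|Y=2) = 1.8879
  p(Y=3) = 9/40, H(X|Y=3) = 1.7527
H(X|Y) = 0.1750×1.9502 + 0.3000×1.8879 + 0.3000×1.8879 + 0.2250×1.7527 = 1.8684 bits


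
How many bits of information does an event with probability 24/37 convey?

Information content I(x) = -log₂(p(x))
I = -log₂(24/37) = -log₂(0.6486)
I = 0.6245 bits


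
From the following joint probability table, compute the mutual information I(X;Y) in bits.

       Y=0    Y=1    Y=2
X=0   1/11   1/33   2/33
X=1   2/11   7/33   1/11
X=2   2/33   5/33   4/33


H(X) = 1.4819, H(Y) = 1.5690, H(X,Y) = 2.9753
I(X;Y) = H(X) + H(Y) - H(X,Y) = 0.0756 bits


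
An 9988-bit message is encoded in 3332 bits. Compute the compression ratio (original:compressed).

Compression ratio = Original / Compressed
= 9988 / 3332 = 3.00:1


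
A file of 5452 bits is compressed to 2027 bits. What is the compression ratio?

Compression ratio = Original / Compressed
= 5452 / 2027 = 2.69:1


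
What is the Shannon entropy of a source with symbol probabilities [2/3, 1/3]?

H(X) = -Σ p(x) log₂ p(x)
  -2/3 × log₂(2/3) = 0.3900
  -1/3 × log₂(1/3) = 0.5283
H(X) = 0.9183 bits


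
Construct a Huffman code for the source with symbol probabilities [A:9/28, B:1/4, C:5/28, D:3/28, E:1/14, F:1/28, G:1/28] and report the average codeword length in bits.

Huffman tree construction:
Combine smallest probabilities repeatedly
Resulting codes:
  A: 11 (length 2)
  B: 01 (length 2)
  C: 00 (length 2)
  D: 100 (length 3)
  E: 1010 (length 4)
  F: 10110 (length 5)
  G: 10111 (length 5)
Average length = Σ p(s) × length(s) = 2.4643 bits


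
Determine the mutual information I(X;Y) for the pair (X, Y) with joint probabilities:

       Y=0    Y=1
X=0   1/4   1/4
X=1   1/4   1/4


H(X) = 1.0000, H(Y) = 1.0000, H(X,Y) = 2.0000
I(X;Y) = H(X) + H(Y) - H(X,Y) = 0.0000 bits


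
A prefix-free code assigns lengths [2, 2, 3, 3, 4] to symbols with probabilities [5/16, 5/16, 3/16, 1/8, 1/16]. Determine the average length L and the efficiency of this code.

Average length L = Σ p_i × l_i = 2.4375 bits
Entropy H = 2.1266 bits
Efficiency η = H/L × 100% = 87.25%


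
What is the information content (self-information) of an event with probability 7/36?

Information content I(x) = -log₂(p(x))
I = -log₂(7/36) = -log₂(0.1944)
I = 2.3626 bits


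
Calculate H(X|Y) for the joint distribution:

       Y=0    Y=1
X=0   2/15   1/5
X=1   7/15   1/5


H(X|Y) = Σ_y p(y) H(X|Y=y)
  p(Y=0) = 3/5, H(X|Y=0) = 0.7642
  p(Y=1) = 2/5, H(X|Y=1) = 1.0000
H(X|Y) = 0.6000×0.7642 + 0.4000×1.0000 = 0.8585 bits


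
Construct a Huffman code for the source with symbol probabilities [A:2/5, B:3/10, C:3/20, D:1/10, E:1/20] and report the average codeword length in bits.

Huffman tree construction:
Combine smallest probabilities repeatedly
Resulting codes:
  A: 0 (length 1)
  B: 10 (length 2)
  C: 110 (length 3)
  D: 1111 (length 4)
  E: 1110 (length 4)
Average length = Σ p(s) × length(s) = 2.0500 bits


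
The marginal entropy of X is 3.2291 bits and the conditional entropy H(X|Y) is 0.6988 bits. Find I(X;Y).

I(X;Y) = H(X) - H(X|Y)
I(X;Y) = 3.2291 - 0.6988 = 2.5303 bits


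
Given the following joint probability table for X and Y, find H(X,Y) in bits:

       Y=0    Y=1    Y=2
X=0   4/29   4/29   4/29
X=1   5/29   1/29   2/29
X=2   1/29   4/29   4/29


H(X,Y) = -Σ p(x,y) log₂ p(x,y)
  p(0,0)=4/29: -0.1379 × log₂(0.1379) = 0.3942
  p(0,1)=4/29: -0.1379 × log₂(0.1379) = 0.3942
  p(0,2)=4/29: -0.1379 × log₂(0.1379) = 0.3942
  p(1,0)=5/29: -0.1724 × log₂(0.1724) = 0.4373
  p(1,1)=1/29: -0.0345 × log₂(0.0345) = 0.1675
  p(1,2)=2/29: -0.0690 × log₂(0.0690) = 0.2661
  p(2,0)=1/29: -0.0345 × log₂(0.0345) = 0.1675
  p(2,1)=4/29: -0.1379 × log₂(0.1379) = 0.3942
  p(2,2)=4/29: -0.1379 × log₂(0.1379) = 0.3942
H(X,Y) = 3.0094 bits


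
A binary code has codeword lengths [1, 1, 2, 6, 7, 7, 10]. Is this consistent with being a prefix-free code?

Kraft inequality: Σ 2^(-l_i) ≤ 1 for prefix-free code
Calculating: 2^(-1) + 2^(-1) + 2^(-2) + 2^(-6) + 2^(-7) + 2^(-7) + 2^(-10)
= 0.5 + 0.5 + 0.25 + 0.015625 + 0.0078125 + 0.0078125 + 0.0009765625
= 1.2822
Since 1.2822 > 1, prefix-free code does not exist


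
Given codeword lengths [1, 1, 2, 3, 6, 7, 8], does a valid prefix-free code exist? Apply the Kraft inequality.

Kraft inequality: Σ 2^(-l_i) ≤ 1 for prefix-free code
Calculating: 2^(-1) + 2^(-1) + 2^(-2) + 2^(-3) + 2^(-6) + 2^(-7) + 2^(-8)
= 0.5 + 0.5 + 0.25 + 0.125 + 0.015625 + 0.0078125 + 0.00390625
= 1.4023
Since 1.4023 > 1, prefix-free code does not exist


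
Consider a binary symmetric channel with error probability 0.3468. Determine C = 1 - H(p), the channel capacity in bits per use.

For BSC with error probability p:
C = 1 - H(p) where H(p) is binary entropy
H(0.3468) = -0.3468 × log₂(0.3468) - 0.6532 × log₂(0.6532)
H(p) = 0.9312
C = 1 - 0.9312 = 0.0688 bits/use


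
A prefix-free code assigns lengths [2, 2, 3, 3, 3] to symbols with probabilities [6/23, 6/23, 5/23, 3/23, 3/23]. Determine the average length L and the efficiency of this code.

Average length L = Σ p_i × l_i = 2.4783 bits
Entropy H = 2.2567 bits
Efficiency η = H/L × 100% = 91.06%


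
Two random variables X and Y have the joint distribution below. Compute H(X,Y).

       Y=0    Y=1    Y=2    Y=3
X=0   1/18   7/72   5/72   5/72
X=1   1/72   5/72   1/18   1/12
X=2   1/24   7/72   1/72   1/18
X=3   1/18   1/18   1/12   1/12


H(X,Y) = -Σ p(x,y) log₂ p(x,y)
  p(0,0)=1/18: -0.0556 × log₂(0.0556) = 0.2317
  p(0,1)=7/72: -0.0972 × log₂(0.0972) = 0.3269
  p(0,2)=5/72: -0.0694 × log₂(0.0694) = 0.2672
  p(0,3)=5/72: -0.0694 × log₂(0.0694) = 0.2672
  p(1,0)=1/72: -0.0139 × log₂(0.0139) = 0.0857
  p(1,1)=5/72: -0.0694 × log₂(0.0694) = 0.2672
  p(1,2)=1/18: -0.0556 × log₂(0.0556) = 0.2317
  p(1,3)=1/12: -0.0833 × log₂(0.0833) = 0.2987
  p(2,0)=1/24: -0.0417 × log₂(0.0417) = 0.1910
  p(2,1)=7/72: -0.0972 × log₂(0.0972) = 0.3269
  p(2,2)=1/72: -0.0139 × log₂(0.0139) = 0.0857
  p(2,3)=1/18: -0.0556 × log₂(0.0556) = 0.2317
  p(3,0)=1/18: -0.0556 × log₂(0.0556) = 0.2317
  p(3,1)=1/18: -0.0556 × log₂(0.0556) = 0.2317
  p(3,2)=1/12: -0.0833 × log₂(0.0833) = 0.2987
  p(3,3)=1/12: -0.0833 × log₂(0.0833) = 0.2987
H(X,Y) = 3.8725 bits


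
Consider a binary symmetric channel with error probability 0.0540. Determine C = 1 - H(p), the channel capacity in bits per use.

For BSC with error probability p:
C = 1 - H(p) where H(p) is binary entropy
H(0.0540) = -0.0540 × log₂(0.0540) - 0.9460 × log₂(0.9460)
H(p) = 0.3032
C = 1 - 0.3032 = 0.6968 bits/use


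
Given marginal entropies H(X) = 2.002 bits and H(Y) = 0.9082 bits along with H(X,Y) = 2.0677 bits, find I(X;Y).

I(X;Y) = H(X) + H(Y) - H(X,Y)
I(X;Y) = 2.002 + 0.9082 - 2.0677 = 0.8425 bits


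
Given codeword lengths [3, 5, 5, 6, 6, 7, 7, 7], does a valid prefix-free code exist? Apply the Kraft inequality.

Kraft inequality: Σ 2^(-l_i) ≤ 1 for prefix-free code
Calculating: 2^(-3) + 2^(-5) + 2^(-5) + 2^(-6) + 2^(-6) + 2^(-7) + 2^(-7) + 2^(-7)
= 0.125 + 0.03125 + 0.03125 + 0.015625 + 0.015625 + 0.0078125 + 0.0078125 + 0.0078125
= 0.2422
Since 0.2422 ≤ 1, prefix-free code exists


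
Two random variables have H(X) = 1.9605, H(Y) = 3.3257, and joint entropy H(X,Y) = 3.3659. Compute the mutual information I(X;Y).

I(X;Y) = H(X) + H(Y) - H(X,Y)
I(X;Y) = 1.9605 + 3.3257 - 3.3659 = 1.9203 bits


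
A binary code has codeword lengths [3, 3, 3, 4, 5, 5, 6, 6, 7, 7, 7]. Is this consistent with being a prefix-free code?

Kraft inequality: Σ 2^(-l_i) ≤ 1 for prefix-free code
Calculating: 2^(-3) + 2^(-3) + 2^(-3) + 2^(-4) + 2^(-5) + 2^(-5) + 2^(-6) + 2^(-6) + 2^(-7) + 2^(-7) + 2^(-7)
= 0.125 + 0.125 + 0.125 + 0.0625 + 0.03125 + 0.03125 + 0.015625 + 0.015625 + 0.0078125 + 0.0078125 + 0.0078125
= 0.5547
Since 0.5547 ≤ 1, prefix-free code exists


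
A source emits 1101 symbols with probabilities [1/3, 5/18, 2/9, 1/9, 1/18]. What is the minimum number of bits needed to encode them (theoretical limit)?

Entropy H = 2.1077 bits/symbol
Minimum bits = H × n = 2.1077 × 1101
= 2320.62 bits


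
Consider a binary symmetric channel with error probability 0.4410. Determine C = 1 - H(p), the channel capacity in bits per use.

For BSC with error probability p:
C = 1 - H(p) where H(p) is binary entropy
H(0.4410) = -0.4410 × log₂(0.4410) - 0.5590 × log₂(0.5590)
H(p) = 0.9899
C = 1 - 0.9899 = 0.0101 bits/use


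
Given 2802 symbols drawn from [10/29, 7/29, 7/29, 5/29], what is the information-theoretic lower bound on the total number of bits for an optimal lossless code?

Entropy H = 1.9569 bits/symbol
Minimum bits = H × n = 1.9569 × 2802
= 5483.18 bits


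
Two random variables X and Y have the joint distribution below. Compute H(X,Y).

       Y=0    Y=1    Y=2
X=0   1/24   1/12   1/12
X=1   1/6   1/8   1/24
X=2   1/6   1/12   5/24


H(X,Y) = -Σ p(x,y) log₂ p(x,y)
  p(0,0)=1/24: -0.0417 × log₂(0.0417) = 0.1910
  p(0,1)=1/12: -0.0833 × log₂(0.0833) = 0.2987
  p(0,2)=1/12: -0.0833 × log₂(0.0833) = 0.2987
  p(1,0)=1/6: -0.1667 × log₂(0.1667) = 0.4308
  p(1,1)=1/8: -0.1250 × log₂(0.1250) = 0.3750
  p(1,2)=1/24: -0.0417 × log₂(0.0417) = 0.1910
  p(2,0)=1/6: -0.1667 × log₂(0.1667) = 0.4308
  p(2,1)=1/12: -0.0833 × log₂(0.0833) = 0.2987
  p(2,2)=5/24: -0.2083 × log₂(0.2083) = 0.4715
H(X,Y) = 2.9864 bits


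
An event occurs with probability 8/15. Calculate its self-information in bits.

Information content I(x) = -log₂(p(x))
I = -log₂(8/15) = -log₂(0.5333)
I = 0.9069 bits


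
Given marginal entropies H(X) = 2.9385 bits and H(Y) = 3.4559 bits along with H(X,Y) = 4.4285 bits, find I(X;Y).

I(X;Y) = H(X) + H(Y) - H(X,Y)
I(X;Y) = 2.9385 + 3.4559 - 4.4285 = 1.9659 bits


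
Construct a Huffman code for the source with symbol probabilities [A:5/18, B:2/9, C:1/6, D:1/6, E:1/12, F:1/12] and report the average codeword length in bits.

Huffman tree construction:
Combine smallest probabilities repeatedly
Resulting codes:
  A: 10 (length 2)
  B: 01 (length 2)
  C: 110 (length 3)
  D: 111 (length 3)
  E: 000 (length 3)
  F: 001 (length 3)
Average length = Σ p(s) × length(s) = 2.5000 bits


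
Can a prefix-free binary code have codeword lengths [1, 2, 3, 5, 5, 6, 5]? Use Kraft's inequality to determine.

Kraft inequality: Σ 2^(-l_i) ≤ 1 for prefix-free code
Calculating: 2^(-1) + 2^(-2) + 2^(-3) + 2^(-5) + 2^(-5) + 2^(-6) + 2^(-5)
= 0.5 + 0.25 + 0.125 + 0.03125 + 0.03125 + 0.015625 + 0.03125
= 0.9844
Since 0.9844 ≤ 1, prefix-free code exists


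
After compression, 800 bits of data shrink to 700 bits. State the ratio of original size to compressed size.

Compression ratio = Original / Compressed
= 800 / 700 = 1.14:1


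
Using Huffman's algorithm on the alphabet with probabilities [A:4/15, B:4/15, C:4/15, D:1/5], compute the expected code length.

Huffman tree construction:
Combine smallest probabilities repeatedly
Resulting codes:
  A: 01 (length 2)
  B: 10 (length 2)
  C: 11 (length 2)
  D: 00 (length 2)
Average length = Σ p(s) × length(s) = 2.0000 bits


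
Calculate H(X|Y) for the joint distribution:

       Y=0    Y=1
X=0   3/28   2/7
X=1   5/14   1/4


H(X|Y) = Σ_y p(y) H(X|Y=y)
  p(Y=0) = 13/28, H(X|Y=0) = 0.7793
  p(Y=1) = 15/28, H(X|Y=1) = 0.9968
H(X|Y) = 0.4643×0.7793 + 0.5357×0.9968 = 0.8958 bits


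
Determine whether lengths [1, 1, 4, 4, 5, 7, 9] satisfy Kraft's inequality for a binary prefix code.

Kraft inequality: Σ 2^(-l_i) ≤ 1 for prefix-free code
Calculating: 2^(-1) + 2^(-1) + 2^(-4) + 2^(-4) + 2^(-5) + 2^(-7) + 2^(-9)
= 0.5 + 0.5 + 0.0625 + 0.0625 + 0.03125 + 0.0078125 + 0.001953125
= 1.1660
Since 1.1660 > 1, prefix-free code does not exist


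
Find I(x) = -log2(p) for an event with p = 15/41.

Information content I(x) = -log₂(p(x))
I = -log₂(15/41) = -log₂(0.3659)
I = 1.4507 bits


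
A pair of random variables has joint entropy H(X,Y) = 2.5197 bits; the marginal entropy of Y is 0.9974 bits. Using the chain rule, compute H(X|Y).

Chain rule: H(X,Y) = H(X|Y) + H(Y)
H(X|Y) = H(X,Y) - H(Y) = 2.5197 - 0.9974 = 1.5223 bits


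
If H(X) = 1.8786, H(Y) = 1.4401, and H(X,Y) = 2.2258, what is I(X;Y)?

I(X;Y) = H(X) + H(Y) - H(X,Y)
I(X;Y) = 1.8786 + 1.4401 - 2.2258 = 1.0929 bits


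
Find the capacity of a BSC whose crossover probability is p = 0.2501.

For BSC with error probability p:
C = 1 - H(p) where H(p) is binary entropy
H(0.2501) = -0.2501 × log₂(0.2501) - 0.7499 × log₂(0.7499)
H(p) = 0.8114
C = 1 - 0.8114 = 0.1886 bits/use


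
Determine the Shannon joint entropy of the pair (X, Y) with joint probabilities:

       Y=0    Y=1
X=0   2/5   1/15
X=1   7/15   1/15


H(X,Y) = -Σ p(x,y) log₂ p(x,y)
  p(0,0)=2/5: -0.4000 × log₂(0.4000) = 0.5288
  p(0,1)=1/15: -0.0667 × log₂(0.0667) = 0.2605
  p(1,0)=7/15: -0.4667 × log₂(0.4667) = 0.5131
  p(1,1)=1/15: -0.0667 × log₂(0.0667) = 0.2605
H(X,Y) = 1.5628 bits


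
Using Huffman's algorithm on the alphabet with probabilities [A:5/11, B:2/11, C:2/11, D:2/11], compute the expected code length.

Huffman tree construction:
Combine smallest probabilities repeatedly
Resulting codes:
  A: 0 (length 1)
  B: 110 (length 3)
  C: 111 (length 3)
  D: 10 (length 2)
Average length = Σ p(s) × length(s) = 1.9091 bits


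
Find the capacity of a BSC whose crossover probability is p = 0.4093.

For BSC with error probability p:
C = 1 - H(p) where H(p) is binary entropy
H(0.4093) = -0.4093 × log₂(0.4093) - 0.5907 × log₂(0.5907)
H(p) = 0.9761
C = 1 - 0.9761 = 0.0239 bits/use


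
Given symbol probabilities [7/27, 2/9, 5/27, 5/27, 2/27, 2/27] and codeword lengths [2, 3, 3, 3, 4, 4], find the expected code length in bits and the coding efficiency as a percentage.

Average length L = Σ p_i × l_i = 2.8889 bits
Entropy H = 2.4445 bits
Efficiency η = H/L × 100% = 84.62%


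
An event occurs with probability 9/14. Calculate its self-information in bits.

Information content I(x) = -log₂(p(x))
I = -log₂(9/14) = -log₂(0.6429)
I = 0.6374 bits


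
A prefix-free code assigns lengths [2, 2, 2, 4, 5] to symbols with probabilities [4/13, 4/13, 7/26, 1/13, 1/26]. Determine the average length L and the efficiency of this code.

Average length L = Σ p_i × l_i = 2.2692 bits
Entropy H = 2.0215 bits
Efficiency η = H/L × 100% = 89.08%


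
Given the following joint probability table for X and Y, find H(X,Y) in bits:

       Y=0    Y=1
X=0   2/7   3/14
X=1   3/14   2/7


H(X,Y) = -Σ p(x,y) log₂ p(x,y)
  p(0,0)=2/7: -0.2857 × log₂(0.2857) = 0.5164
  p(0,1)=3/14: -0.2143 × log₂(0.2143) = 0.4762
  p(1,0)=3/14: -0.2143 × log₂(0.2143) = 0.4762
  p(1,1)=2/7: -0.2857 × log₂(0.2857) = 0.5164
H(X,Y) = 1.9852 bits


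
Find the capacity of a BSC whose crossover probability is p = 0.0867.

For BSC with error probability p:
C = 1 - H(p) where H(p) is binary entropy
H(0.0867) = -0.0867 × log₂(0.0867) - 0.9133 × log₂(0.9133)
H(p) = 0.4254
C = 1 - 0.4254 = 0.5746 bits/use


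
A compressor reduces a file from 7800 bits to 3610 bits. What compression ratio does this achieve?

Compression ratio = Original / Compressed
= 7800 / 3610 = 2.16:1


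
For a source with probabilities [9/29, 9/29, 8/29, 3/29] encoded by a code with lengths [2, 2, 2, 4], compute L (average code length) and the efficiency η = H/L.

Average length L = Σ p_i × l_i = 2.2069 bits
Entropy H = 1.8989 bits
Efficiency η = H/L × 100% = 86.04%


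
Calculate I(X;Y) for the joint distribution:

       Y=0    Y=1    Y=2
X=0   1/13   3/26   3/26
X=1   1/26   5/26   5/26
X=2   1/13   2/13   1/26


H(X) = 1.5579, H(Y) = 1.5020, H(X,Y) = 2.9801
I(X;Y) = H(X) + H(Y) - H(X,Y) = 0.0799 bits


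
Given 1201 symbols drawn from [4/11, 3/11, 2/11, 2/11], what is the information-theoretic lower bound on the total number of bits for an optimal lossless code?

Entropy H = 1.9363 bits/symbol
Minimum bits = H × n = 1.9363 × 1201
= 2325.45 bits


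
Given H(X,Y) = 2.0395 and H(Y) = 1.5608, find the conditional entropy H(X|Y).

Chain rule: H(X,Y) = H(X|Y) + H(Y)
H(X|Y) = H(X,Y) - H(Y) = 2.0395 - 1.5608 = 0.4787 bits


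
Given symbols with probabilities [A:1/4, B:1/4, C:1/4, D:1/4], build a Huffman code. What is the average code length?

Huffman tree construction:
Combine smallest probabilities repeatedly
Resulting codes:
  A: 00 (length 2)
  B: 01 (length 2)
  C: 10 (length 2)
  D: 11 (length 2)
Average length = Σ p(s) × length(s) = 2.0000 bits


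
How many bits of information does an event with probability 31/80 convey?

Information content I(x) = -log₂(p(x))
I = -log₂(31/80) = -log₂(0.3875)
I = 1.3677 bits


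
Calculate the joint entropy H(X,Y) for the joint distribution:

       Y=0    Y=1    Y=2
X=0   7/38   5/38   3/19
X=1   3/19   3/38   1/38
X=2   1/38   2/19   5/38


H(X,Y) = -Σ p(x,y) log₂ p(x,y)
  p(0,0)=7/38: -0.1842 × log₂(0.1842) = 0.4496
  p(0,1)=5/38: -0.1316 × log₂(0.1316) = 0.3850
  p(0,2)=3/19: -0.1579 × log₂(0.1579) = 0.4205
  p(1,0)=3/19: -0.1579 × log₂(0.1579) = 0.4205
  p(1,1)=3/38: -0.0789 × log₂(0.0789) = 0.2892
  p(1,2)=1/38: -0.0263 × log₂(0.0263) = 0.1381
  p(2,0)=1/38: -0.0263 × log₂(0.0263) = 0.1381
  p(2,1)=2/19: -0.1053 × log₂(0.1053) = 0.3419
  p(2,2)=5/38: -0.1316 × log₂(0.1316) = 0.3850
H(X,Y) = 2.9678 bits


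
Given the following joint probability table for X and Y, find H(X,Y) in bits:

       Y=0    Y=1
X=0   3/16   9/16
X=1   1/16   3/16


H(X,Y) = -Σ p(x,y) log₂ p(x,y)
  p(0,0)=3/16: -0.1875 × log₂(0.1875) = 0.4528
  p(0,1)=9/16: -0.5625 × log₂(0.5625) = 0.4669
  p(1,0)=1/16: -0.0625 × log₂(0.0625) = 0.2500
  p(1,1)=3/16: -0.1875 × log₂(0.1875) = 0.4528
H(X,Y) = 1.6226 bits


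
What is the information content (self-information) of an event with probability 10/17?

Information content I(x) = -log₂(p(x))
I = -log₂(10/17) = -log₂(0.5882)
I = 0.7655 bits


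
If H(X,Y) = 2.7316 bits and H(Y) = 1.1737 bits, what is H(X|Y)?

Chain rule: H(X,Y) = H(X|Y) + H(Y)
H(X|Y) = H(X,Y) - H(Y) = 2.7316 - 1.1737 = 1.5579 bits


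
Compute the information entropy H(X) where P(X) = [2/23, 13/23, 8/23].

H(X) = -Σ p(x) log₂ p(x)
  -2/23 × log₂(2/23) = 0.3064
  -13/23 × log₂(13/23) = 0.4652
  -8/23 × log₂(8/23) = 0.5299
H(X) = 1.3016 bits


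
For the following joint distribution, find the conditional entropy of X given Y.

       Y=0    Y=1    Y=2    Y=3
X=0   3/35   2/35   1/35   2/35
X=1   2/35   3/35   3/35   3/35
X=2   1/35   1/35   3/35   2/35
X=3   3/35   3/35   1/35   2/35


H(X|Y) = Σ_y p(y) H(X|Y=y)
  p(Y=0) = 9/35, H(X|Y=0) = 1.8911
  p(Y=1) = 9/35, H(X|Y=1) = 1.8911
  p(Y=2) = 8/35, H(X|Y=2) = 1.8113
  p(Y=3) = 9/35, H(X|Y=3) = 1.9749
H(X|Y) = 0.2571×1.8911 + 0.2571×1.8911 + 0.2286×1.8113 + 0.2571×1.9749 = 1.8944 bits


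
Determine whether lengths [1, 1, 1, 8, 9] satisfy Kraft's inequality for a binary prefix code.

Kraft inequality: Σ 2^(-l_i) ≤ 1 for prefix-free code
Calculating: 2^(-1) + 2^(-1) + 2^(-1) + 2^(-8) + 2^(-9)
= 0.5 + 0.5 + 0.5 + 0.00390625 + 0.001953125
= 1.5059
Since 1.5059 > 1, prefix-free code does not exist


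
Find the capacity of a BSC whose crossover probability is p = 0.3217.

For BSC with error probability p:
C = 1 - H(p) where H(p) is binary entropy
H(0.3217) = -0.3217 × log₂(0.3217) - 0.6783 × log₂(0.6783)
H(p) = 0.9062
C = 1 - 0.9062 = 0.0938 bits/use


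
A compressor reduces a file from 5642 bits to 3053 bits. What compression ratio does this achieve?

Compression ratio = Original / Compressed
= 5642 / 3053 = 1.85:1


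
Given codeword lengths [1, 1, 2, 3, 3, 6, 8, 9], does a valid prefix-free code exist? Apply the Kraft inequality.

Kraft inequality: Σ 2^(-l_i) ≤ 1 for prefix-free code
Calculating: 2^(-1) + 2^(-1) + 2^(-2) + 2^(-3) + 2^(-3) + 2^(-6) + 2^(-8) + 2^(-9)
= 0.5 + 0.5 + 0.25 + 0.125 + 0.125 + 0.015625 + 0.00390625 + 0.001953125
= 1.5215
Since 1.5215 > 1, prefix-free code does not exist


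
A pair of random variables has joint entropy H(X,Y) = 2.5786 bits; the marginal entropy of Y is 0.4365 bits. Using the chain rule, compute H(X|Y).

Chain rule: H(X,Y) = H(X|Y) + H(Y)
H(X|Y) = H(X,Y) - H(Y) = 2.5786 - 0.4365 = 2.1421 bits


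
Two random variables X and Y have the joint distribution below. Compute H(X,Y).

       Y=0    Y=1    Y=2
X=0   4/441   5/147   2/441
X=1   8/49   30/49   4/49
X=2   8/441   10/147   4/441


H(X,Y) = -Σ p(x,y) log₂ p(x,y)
  p(0,0)=4/441: -0.0091 × log₂(0.0091) = 0.0615
  p(0,1)=5/147: -0.0340 × log₂(0.0340) = 0.1659
  p(0,2)=2/441: -0.0045 × log₂(0.0045) = 0.0353
  p(1,0)=8/49: -0.1633 × log₂(0.1633) = 0.4269
  p(1,1)=30/49: -0.6122 × log₂(0.6122) = 0.4334
  p(1,2)=4/49: -0.0816 × log₂(0.0816) = 0.2951
  p(2,0)=8/441: -0.0181 × log₂(0.0181) = 0.1049
  p(2,1)=10/147: -0.0680 × log₂(0.0680) = 0.2638
  p(2,2)=4/441: -0.0091 × log₂(0.0091) = 0.0615
H(X,Y) = 1.8483 bits


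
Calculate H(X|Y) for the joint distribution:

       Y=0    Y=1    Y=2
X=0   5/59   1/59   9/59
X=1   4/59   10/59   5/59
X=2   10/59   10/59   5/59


H(X|Y) = Σ_y p(y) H(X|Y=y)
  p(Y=0) = 19/59, H(X|Y=0) = 1.4675
  p(Y=1) = 21/59, H(X|Y=1) = 1.2286
  p(Y=2) = 19/59, H(X|Y=2) = 1.5243
H(X|Y) = 0.3220×1.4675 + 0.3559×1.2286 + 0.3220×1.5243 = 1.4007 bits


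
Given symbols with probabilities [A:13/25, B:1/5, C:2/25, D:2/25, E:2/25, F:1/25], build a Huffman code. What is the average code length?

Huffman tree construction:
Combine smallest probabilities repeatedly
Resulting codes:
  A: 1 (length 1)
  B: 00 (length 2)
  C: 0101 (length 4)
  D: 0110 (length 4)
  E: 0111 (length 4)
  F: 0100 (length 4)
Average length = Σ p(s) × length(s) = 2.0400 bits


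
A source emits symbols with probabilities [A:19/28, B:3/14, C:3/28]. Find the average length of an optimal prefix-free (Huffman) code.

Huffman tree construction:
Combine smallest probabilities repeatedly
Resulting codes:
  A: 1 (length 1)
  B: 01 (length 2)
  C: 00 (length 2)
Average length = Σ p(s) × length(s) = 1.3214 bits


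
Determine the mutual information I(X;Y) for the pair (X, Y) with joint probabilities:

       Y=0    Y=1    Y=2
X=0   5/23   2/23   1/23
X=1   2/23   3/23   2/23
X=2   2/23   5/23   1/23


H(X) = 1.5822, H(Y) = 1.4910, H(X,Y) = 2.9595
I(X;Y) = H(X) + H(Y) - H(X,Y) = 0.1137 bits


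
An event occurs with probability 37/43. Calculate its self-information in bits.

Information content I(x) = -log₂(p(x))
I = -log₂(37/43) = -log₂(0.8605)
I = 0.2168 bits


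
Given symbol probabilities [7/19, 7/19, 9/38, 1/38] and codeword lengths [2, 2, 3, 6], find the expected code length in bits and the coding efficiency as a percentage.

Average length L = Σ p_i × l_i = 2.3421 bits
Entropy H = 1.6917 bits
Efficiency η = H/L × 100% = 72.23%


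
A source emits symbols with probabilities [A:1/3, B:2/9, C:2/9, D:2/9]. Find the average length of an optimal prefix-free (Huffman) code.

Huffman tree construction:
Combine smallest probabilities repeatedly
Resulting codes:
  A: 11 (length 2)
  B: 00 (length 2)
  C: 01 (length 2)
  D: 10 (length 2)
Average length = Σ p(s) × length(s) = 2.0000 bits


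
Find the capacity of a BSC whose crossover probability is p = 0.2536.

For BSC with error probability p:
C = 1 - H(p) where H(p) is binary entropy
H(0.2536) = -0.2536 × log₂(0.2536) - 0.7464 × log₂(0.7464)
H(p) = 0.8169
C = 1 - 0.8169 = 0.1831 bits/use


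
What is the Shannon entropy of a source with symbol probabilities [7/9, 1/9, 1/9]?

H(X) = -Σ p(x) log₂ p(x)
  -7/9 × log₂(7/9) = 0.2820
  -1/9 × log₂(1/9) = 0.3522
  -1/9 × log₂(1/9) = 0.3522
H(X) = 0.9864 bits


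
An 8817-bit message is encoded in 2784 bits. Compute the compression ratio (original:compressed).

Compression ratio = Original / Compressed
= 8817 / 2784 = 3.17:1


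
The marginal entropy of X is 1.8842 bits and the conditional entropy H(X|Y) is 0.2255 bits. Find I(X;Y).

I(X;Y) = H(X) - H(X|Y)
I(X;Y) = 1.8842 - 0.2255 = 1.6587 bits


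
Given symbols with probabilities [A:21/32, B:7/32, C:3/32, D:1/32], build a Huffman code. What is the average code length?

Huffman tree construction:
Combine smallest probabilities repeatedly
Resulting codes:
  A: 1 (length 1)
  B: 01 (length 2)
  C: 001 (length 3)
  D: 000 (length 3)
Average length = Σ p(s) × length(s) = 1.4688 bits


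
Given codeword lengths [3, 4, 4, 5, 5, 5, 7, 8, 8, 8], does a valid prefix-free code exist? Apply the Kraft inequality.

Kraft inequality: Σ 2^(-l_i) ≤ 1 for prefix-free code
Calculating: 2^(-3) + 2^(-4) + 2^(-4) + 2^(-5) + 2^(-5) + 2^(-5) + 2^(-7) + 2^(-8) + 2^(-8) + 2^(-8)
= 0.125 + 0.0625 + 0.0625 + 0.03125 + 0.03125 + 0.03125 + 0.0078125 + 0.00390625 + 0.00390625 + 0.00390625
= 0.3633
Since 0.3633 ≤ 1, prefix-free code exists


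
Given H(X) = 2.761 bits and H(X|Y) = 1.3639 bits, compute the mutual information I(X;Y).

I(X;Y) = H(X) - H(X|Y)
I(X;Y) = 2.761 - 1.3639 = 1.3971 bits


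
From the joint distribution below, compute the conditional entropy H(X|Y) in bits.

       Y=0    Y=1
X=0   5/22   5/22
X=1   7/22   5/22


H(X|Y) = Σ_y p(y) H(X|Y=y)
  p(Y=0) = 6/11, H(X|Y=0) = 0.9799
  p(Y=1) = 5/11, H(X|Y=1) = 1.0000
H(X|Y) = 0.5455×0.9799 + 0.4545×1.0000 = 0.9890 bits


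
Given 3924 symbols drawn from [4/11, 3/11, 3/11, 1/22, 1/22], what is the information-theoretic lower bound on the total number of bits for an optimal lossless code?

Entropy H = 1.9585 bits/symbol
Minimum bits = H × n = 1.9585 × 3924
= 7685.32 bits


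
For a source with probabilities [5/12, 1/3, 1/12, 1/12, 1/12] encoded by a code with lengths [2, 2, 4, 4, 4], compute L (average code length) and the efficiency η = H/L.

Average length L = Σ p_i × l_i = 2.5000 bits
Entropy H = 1.9508 bits
Efficiency η = H/L × 100% = 78.03%


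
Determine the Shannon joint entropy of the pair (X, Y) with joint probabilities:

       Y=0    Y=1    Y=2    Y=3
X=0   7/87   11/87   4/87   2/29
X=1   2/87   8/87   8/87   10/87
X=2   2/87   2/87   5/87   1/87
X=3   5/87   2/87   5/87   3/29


H(X,Y) = -Σ p(x,y) log₂ p(x,y)
  p(0,0)=7/87: -0.0805 × log₂(0.0805) = 0.2925
  p(0,1)=11/87: -0.1264 × log₂(0.1264) = 0.3772
  p(0,2)=4/87: -0.0460 × log₂(0.0460) = 0.2043
  p(0,3)=2/29: -0.0690 × log₂(0.0690) = 0.2661
  p(1,0)=2/87: -0.0230 × log₂(0.0230) = 0.1251
  p(1,1)=8/87: -0.0920 × log₂(0.0920) = 0.3166
  p(1,2)=8/87: -0.0920 × log₂(0.0920) = 0.3166
  p(1,3)=10/87: -0.1149 × log₂(0.1149) = 0.3587
  p(2,0)=2/87: -0.0230 × log₂(0.0230) = 0.1251
  p(2,1)=2/87: -0.0230 × log₂(0.0230) = 0.1251
  p(2,2)=5/87: -0.0575 × log₂(0.0575) = 0.2368
  p(2,3)=1/87: -0.0115 × log₂(0.0115) = 0.0741
  p(3,0)=5/87: -0.0575 × log₂(0.0575) = 0.2368
  p(3,1)=2/87: -0.0230 × log₂(0.0230) = 0.1251
  p(3,2)=5/87: -0.0575 × log₂(0.0575) = 0.2368
  p(3,3)=3/29: -0.1034 × log₂(0.1034) = 0.3386
H(X,Y) = 3.7557 bits


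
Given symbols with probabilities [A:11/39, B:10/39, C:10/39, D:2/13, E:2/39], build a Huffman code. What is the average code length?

Huffman tree construction:
Combine smallest probabilities repeatedly
Resulting codes:
  A: 11 (length 2)
  B: 01 (length 2)
  C: 10 (length 2)
  D: 001 (length 3)
  E: 000 (length 3)
Average length = Σ p(s) × length(s) = 2.2051 bits


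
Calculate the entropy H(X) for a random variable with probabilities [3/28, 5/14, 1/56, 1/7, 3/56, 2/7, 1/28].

H(X) = -Σ p(x) log₂ p(x)
  -3/28 × log₂(3/28) = 0.3453
  -5/14 × log₂(5/14) = 0.5305
  -1/56 × log₂(1/56) = 0.1037
  -1/7 × log₂(1/7) = 0.4011
  -3/56 × log₂(3/56) = 0.2262
  -2/7 × log₂(2/7) = 0.5164
  -1/28 × log₂(1/28) = 0.1717
H(X) = 2.2948 bits


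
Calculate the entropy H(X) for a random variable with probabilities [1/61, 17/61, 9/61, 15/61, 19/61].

H(X) = -Σ p(x) log₂ p(x)
  -1/61 × log₂(1/61) = 0.0972
  -17/61 × log₂(17/61) = 0.5137
  -9/61 × log₂(9/61) = 0.4073
  -15/61 × log₂(15/61) = 0.4977
  -19/61 × log₂(19/61) = 0.5242
H(X) = 2.0401 bits


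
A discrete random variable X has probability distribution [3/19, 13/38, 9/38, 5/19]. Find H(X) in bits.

H(X) = -Σ p(x) log₂ p(x)
  -3/19 × log₂(3/19) = 0.4205
  -13/38 × log₂(13/38) = 0.5294
  -9/38 × log₂(9/38) = 0.4922
  -5/19 × log₂(5/19) = 0.5068
H(X) = 1.9489 bits


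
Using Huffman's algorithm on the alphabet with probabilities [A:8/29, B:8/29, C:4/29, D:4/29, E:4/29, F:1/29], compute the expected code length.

Huffman tree construction:
Combine smallest probabilities repeatedly
Resulting codes:
  A: 01 (length 2)
  B: 10 (length 2)
  C: 001 (length 3)
  D: 110 (length 3)
  E: 111 (length 3)
  F: 000 (length 3)
Average length = Σ p(s) × length(s) = 2.4483 bits


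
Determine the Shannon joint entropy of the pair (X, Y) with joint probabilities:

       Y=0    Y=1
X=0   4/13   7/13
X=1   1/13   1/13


H(X,Y) = -Σ p(x,y) log₂ p(x,y)
  p(0,0)=4/13: -0.3077 × log₂(0.3077) = 0.5232
  p(0,1)=7/13: -0.5385 × log₂(0.5385) = 0.4809
  p(1,0)=1/13: -0.0769 × log₂(0.0769) = 0.2846
  p(1,1)=1/13: -0.0769 × log₂(0.0769) = 0.2846
H(X,Y) = 1.5734 bits


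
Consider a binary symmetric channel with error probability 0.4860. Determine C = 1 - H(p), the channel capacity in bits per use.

For BSC with error probability p:
C = 1 - H(p) where H(p) is binary entropy
H(0.4860) = -0.4860 × log₂(0.4860) - 0.5140 × log₂(0.5140)
H(p) = 0.9994
C = 1 - 0.9994 = 0.0006 bits/use


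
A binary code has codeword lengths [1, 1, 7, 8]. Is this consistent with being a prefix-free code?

Kraft inequality: Σ 2^(-l_i) ≤ 1 for prefix-free code
Calculating: 2^(-1) + 2^(-1) + 2^(-7) + 2^(-8)
= 0.5 + 0.5 + 0.0078125 + 0.00390625
= 1.0117
Since 1.0117 > 1, prefix-free code does not exist


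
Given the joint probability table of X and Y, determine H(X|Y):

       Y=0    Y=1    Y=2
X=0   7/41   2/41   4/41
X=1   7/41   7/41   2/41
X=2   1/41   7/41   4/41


H(X|Y) = Σ_y p(y) H(X|Y=y)
  p(Y=0) = 15/41, H(X|Y=0) = 1.2867
  p(Y=1) = 16/41, H(X|Y=1) = 1.4186
  p(Y=2) = 10/41, H(X|Y=2) = 1.5219
H(X|Y) = 0.3659×1.2867 + 0.3902×1.4186 + 0.2439×1.5219 = 1.3955 bits


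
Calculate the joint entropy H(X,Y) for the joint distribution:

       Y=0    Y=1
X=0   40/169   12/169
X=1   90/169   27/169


H(X,Y) = -Σ p(x,y) log₂ p(x,y)
  p(0,0)=40/169: -0.2367 × log₂(0.2367) = 0.4921
  p(0,1)=12/169: -0.0710 × log₂(0.0710) = 0.2710
  p(1,0)=90/169: -0.5325 × log₂(0.5325) = 0.4841
  p(1,1)=27/169: -0.1598 × log₂(0.1598) = 0.4227
H(X,Y) = 1.6698 bits


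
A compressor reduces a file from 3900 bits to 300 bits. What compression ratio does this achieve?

Compression ratio = Original / Compressed
= 3900 / 300 = 13.00:1


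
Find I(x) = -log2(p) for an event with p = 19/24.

Information content I(x) = -log₂(p(x))
I = -log₂(19/24) = -log₂(0.7917)
I = 0.3370 bits


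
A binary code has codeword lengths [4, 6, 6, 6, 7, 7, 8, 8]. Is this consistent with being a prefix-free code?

Kraft inequality: Σ 2^(-l_i) ≤ 1 for prefix-free code
Calculating: 2^(-4) + 2^(-6) + 2^(-6) + 2^(-6) + 2^(-7) + 2^(-7) + 2^(-8) + 2^(-8)
= 0.0625 + 0.015625 + 0.015625 + 0.015625 + 0.0078125 + 0.0078125 + 0.00390625 + 0.00390625
= 0.1328
Since 0.1328 ≤ 1, prefix-free code exists


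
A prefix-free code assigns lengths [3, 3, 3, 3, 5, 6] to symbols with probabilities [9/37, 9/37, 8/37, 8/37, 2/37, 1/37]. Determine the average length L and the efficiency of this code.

Average length L = Σ p_i × l_i = 3.1892 bits
Entropy H = 2.3160 bits
Efficiency η = H/L × 100% = 72.62%


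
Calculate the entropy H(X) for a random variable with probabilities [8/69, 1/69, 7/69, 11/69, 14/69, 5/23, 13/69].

H(X) = -Σ p(x) log₂ p(x)
  -8/69 × log₂(8/69) = 0.3604
  -1/69 × log₂(1/69) = 0.0885
  -7/69 × log₂(7/69) = 0.3349
  -11/69 × log₂(11/69) = 0.4223
  -14/69 × log₂(14/69) = 0.4669
  -5/23 × log₂(5/23) = 0.4786
  -13/69 × log₂(13/69) = 0.4537
H(X) = 2.6054 bits


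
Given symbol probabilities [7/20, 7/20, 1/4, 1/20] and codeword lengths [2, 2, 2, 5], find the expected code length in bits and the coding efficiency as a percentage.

Average length L = Σ p_i × l_i = 2.1500 bits
Entropy H = 1.7763 bits
Efficiency η = H/L × 100% = 82.62%
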